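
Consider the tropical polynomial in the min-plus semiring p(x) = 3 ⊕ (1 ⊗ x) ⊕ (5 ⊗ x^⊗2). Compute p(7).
p(7) = 3

A tropical monomial a ⊗ x^⊗i evaluates to a + i · x. Evaluating each term at x = 7:
  Term 0 contributes 3 + 0 · 7 = 3
  Term 1 contributes 1 + 1 · 7 = 8
  Term 2 contributes 5 + 2 · 7 = 19
p(7) = ⊕ of these = min[3, 8, 19] = 3.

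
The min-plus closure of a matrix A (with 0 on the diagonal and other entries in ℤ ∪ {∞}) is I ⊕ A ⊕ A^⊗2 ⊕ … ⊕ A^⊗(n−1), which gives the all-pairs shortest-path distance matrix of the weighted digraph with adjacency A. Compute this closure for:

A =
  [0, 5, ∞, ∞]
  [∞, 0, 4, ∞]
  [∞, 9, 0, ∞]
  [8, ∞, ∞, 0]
Closure =
  [0, 5, 9, ∞]
  [∞, 0, 4, ∞]
  [∞, 9, 0, ∞]
  [8, 13, 17, 0]

This is the Floyd-Warshall all-pairs shortest-path computation. For each intermediate vertex k = 0, 1, …, 3, update dist[i][j] ← min(dist[i][j], dist[i][k] + dist[k][j]). The final matrix gives, for each (i, j), the minimum total weight of any directed path from i to j (possibly empty when i = j).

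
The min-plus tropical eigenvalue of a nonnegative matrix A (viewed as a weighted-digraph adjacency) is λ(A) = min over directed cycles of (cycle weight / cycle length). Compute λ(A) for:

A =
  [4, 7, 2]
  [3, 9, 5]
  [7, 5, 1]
λ(A) = 1

Enumerate directed cycles and compute their means (weight / length). Sample:
  cycle 0 → 0: weight = 4, length = 1, mean = 4/1 ≈ 4.000
  cycle 1 → 1: weight = 9, length = 1, mean = 9/1 ≈ 9.000
  cycle 2 → 2: weight = 1, length = 1, mean = 1/1 ≈ 1.000
  cycle 0 → 1 → 0: weight = 10, length = 2, mean = 10/2 ≈ 5.000
  cycle 0 → 2 → 0: weight = 9, length = 2, mean = 9/2 ≈ 4.500
  cycle 1 → 0 → 1: weight = 10, length = 2, mean = 10/2 ≈ 5.000
Minimum mean = 1.000, attained e.g. along the cycle 2 → 2 with weight 1 and length 1. So λ(A) = 1/1 = 1.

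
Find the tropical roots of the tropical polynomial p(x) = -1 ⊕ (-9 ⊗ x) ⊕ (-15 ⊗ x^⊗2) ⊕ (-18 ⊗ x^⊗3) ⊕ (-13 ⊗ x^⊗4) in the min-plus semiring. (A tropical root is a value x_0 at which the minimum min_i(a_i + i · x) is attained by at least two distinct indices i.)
Roots: {-5, 3, 6, 8}

Each tropical root is a break point of the lower envelope of the lines y = a_i + i · x (there are 5 lines, with slopes 0, 1, ..., 4). Only the lines that attain the minimum somewhere contribute to roots; other lines are dominated. Here the surviving (envelope) indices are i = 4, i = 3, i = 2, i = 1, i = 0.
Intersections between consecutive envelope lines give the roots: for adjacent envelope indices i < j the intersection is x = (a_i − a_j) / (j − i). Reading off the sorted break points: {-5, 3, 6, 8}.
Verification: at each break x_0, at least two indices attain the minimum of min_i(a_i + i · x_0).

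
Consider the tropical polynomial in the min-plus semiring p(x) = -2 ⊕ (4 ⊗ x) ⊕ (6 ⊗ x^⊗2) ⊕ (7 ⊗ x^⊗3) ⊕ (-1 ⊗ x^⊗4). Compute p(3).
p(3) = -2

A tropical monomial a ⊗ x^⊗i evaluates to a + i · x. Evaluating each term at x = 3:
  Term 0 contributes -2 + 0 · 3 = -2
  Term 1 contributes 4 + 1 · 3 = 7
  Term 2 contributes 6 + 2 · 3 = 12
  Term 3 contributes 7 + 3 · 3 = 16
  Term 4 contributes -1 + 4 · 3 = 11
p(3) = ⊕ of these = min[-2, 7, 12, 16, 11] = -2.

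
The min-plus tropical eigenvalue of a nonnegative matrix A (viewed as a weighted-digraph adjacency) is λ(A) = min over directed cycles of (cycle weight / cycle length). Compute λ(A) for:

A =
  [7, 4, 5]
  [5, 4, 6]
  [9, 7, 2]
λ(A) = 2

Enumerate directed cycles and compute their means (weight / length). Sample:
  cycle 0 → 0: weight = 7, length = 1, mean = 7/1 ≈ 7.000
  cycle 1 → 1: weight = 4, length = 1, mean = 4/1 ≈ 4.000
  cycle 2 → 2: weight = 2, length = 1, mean = 2/1 ≈ 2.000
  cycle 0 → 1 → 0: weight = 9, length = 2, mean = 9/2 ≈ 4.500
  cycle 0 → 2 → 0: weight = 14, length = 2, mean = 14/2 ≈ 7.000
  cycle 1 → 0 → 1: weight = 9, length = 2, mean = 9/2 ≈ 4.500
Minimum mean = 2.000, attained e.g. along the cycle 2 → 2 with weight 2 and length 1. So λ(A) = 2/1 = 2.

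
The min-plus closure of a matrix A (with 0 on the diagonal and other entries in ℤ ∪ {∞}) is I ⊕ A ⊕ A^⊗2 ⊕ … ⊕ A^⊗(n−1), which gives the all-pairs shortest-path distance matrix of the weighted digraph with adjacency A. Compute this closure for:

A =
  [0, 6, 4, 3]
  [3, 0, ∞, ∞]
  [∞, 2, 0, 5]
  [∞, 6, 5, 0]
Closure =
  [0, 6, 4, 3]
  [3, 0, 7, 6]
  [5, 2, 0, 5]
  [9, 6, 5, 0]

This is the Floyd-Warshall all-pairs shortest-path computation. For each intermediate vertex k = 0, 1, …, 3, update dist[i][j] ← min(dist[i][j], dist[i][k] + dist[k][j]). The final matrix gives, for each (i, j), the minimum total weight of any directed path from i to j (possibly empty when i = j).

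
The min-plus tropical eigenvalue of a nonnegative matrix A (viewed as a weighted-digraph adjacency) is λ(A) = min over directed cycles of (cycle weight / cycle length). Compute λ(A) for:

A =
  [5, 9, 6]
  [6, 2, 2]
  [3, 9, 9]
λ(A) = 2

Enumerate directed cycles and compute their means (weight / length). Sample:
  cycle 0 → 0: weight = 5, length = 1, mean = 5/1 ≈ 5.000
  cycle 1 → 1: weight = 2, length = 1, mean = 2/1 ≈ 2.000
  cycle 2 → 2: weight = 9, length = 1, mean = 9/1 ≈ 9.000
  cycle 0 → 1 → 0: weight = 15, length = 2, mean = 15/2 ≈ 7.500
  cycle 0 → 2 → 0: weight = 9, length = 2, mean = 9/2 ≈ 4.500
  cycle 1 → 0 → 1: weight = 15, length = 2, mean = 15/2 ≈ 7.500
Minimum mean = 2.000, attained e.g. along the cycle 1 → 1 with weight 2 and length 1. So λ(A) = 2/1 = 2.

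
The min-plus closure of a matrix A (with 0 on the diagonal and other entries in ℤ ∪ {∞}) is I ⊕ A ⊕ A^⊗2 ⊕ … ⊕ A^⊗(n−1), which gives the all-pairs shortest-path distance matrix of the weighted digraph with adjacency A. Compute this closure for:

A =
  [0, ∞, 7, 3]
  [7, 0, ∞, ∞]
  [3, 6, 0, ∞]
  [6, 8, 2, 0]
Closure =
  [0, 11, 5, 3]
  [7, 0, 12, 10]
  [3, 6, 0, 6]
  [5, 8, 2, 0]

This is the Floyd-Warshall all-pairs shortest-path computation. For each intermediate vertex k = 0, 1, …, 3, update dist[i][j] ← min(dist[i][j], dist[i][k] + dist[k][j]). The final matrix gives, for each (i, j), the minimum total weight of any directed path from i to j (possibly empty when i = j).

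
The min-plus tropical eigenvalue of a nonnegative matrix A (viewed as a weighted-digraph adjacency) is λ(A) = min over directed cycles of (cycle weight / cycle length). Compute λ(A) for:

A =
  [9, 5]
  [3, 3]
λ(A) = 3

Enumerate directed cycles and compute their means (weight / length). Sample:
  cycle 0 → 0: weight = 9, length = 1, mean = 9/1 ≈ 9.000
  cycle 1 → 1: weight = 3, length = 1, mean = 3/1 ≈ 3.000
  cycle 0 → 1 → 0: weight = 8, length = 2, mean = 8/2 ≈ 4.000
  cycle 1 → 0 → 1: weight = 8, length = 2, mean = 8/2 ≈ 4.000
Minimum mean = 3.000, attained e.g. along the cycle 1 → 1 with weight 3 and length 1. So λ(A) = 3/1 = 3.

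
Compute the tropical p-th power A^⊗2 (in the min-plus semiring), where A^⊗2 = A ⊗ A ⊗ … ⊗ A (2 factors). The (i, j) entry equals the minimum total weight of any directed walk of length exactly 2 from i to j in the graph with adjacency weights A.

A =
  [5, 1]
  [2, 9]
A^⊗2 =
  [3, 6]
  [7, 3]

Each entry (A^⊗2)_ij equals the minimum over all length-2 walks i = v_0 → v_1 → … → v_2 = j of Σ_t A[v_t][v_{t+1}]. For example, for (i, j) = (0, 1) we minimise over 2 possible intermediate vertex sequences; the minimum is 6, attained along the walk 0 → 0 → 1.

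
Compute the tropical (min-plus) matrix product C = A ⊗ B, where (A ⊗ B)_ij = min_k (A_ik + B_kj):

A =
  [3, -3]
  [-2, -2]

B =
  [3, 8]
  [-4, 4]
A ⊗ B =
  [-7, 1]
  [-6, 2]

Apply the min-plus product entry-by-entry:
  C[0][0] = min over k of (A[0][0] + B[0][0] = 3 + 3 = 6, A[0][1] + B[1][0] = -3 + -4 = -7) = -7 (attained at k = 1)
  C[0][1] = min over k of (A[0][0] + B[0][1] = 3 + 8 = 11, A[0][1] + B[1][1] = -3 + 4 = 1) = 1 (attained at k = 1)
  C[1][0] = min over k of (A[1][0] + B[0][0] = -2 + 3 = 1, A[1][1] + B[1][0] = -2 + -4 = -6) = -6 (attained at k = 1)
  C[1][1] = min over k of (A[1][0] + B[0][1] = -2 + 8 = 6, A[1][1] + B[1][1] = -2 + 4 = 2) = 2 (attained at k = 1)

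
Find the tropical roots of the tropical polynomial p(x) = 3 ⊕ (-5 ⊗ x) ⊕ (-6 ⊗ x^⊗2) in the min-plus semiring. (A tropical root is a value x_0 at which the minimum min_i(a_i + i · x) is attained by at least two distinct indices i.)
Roots: {1, 8}

Each tropical root is a break point of the lower envelope of the lines y = a_i + i · x (there are 3 lines, with slopes 0, 1, ..., 2). Only the lines that attain the minimum somewhere contribute to roots; other lines are dominated. Here the surviving (envelope) indices are i = 2, i = 1, i = 0.
Intersections between consecutive envelope lines give the roots: for adjacent envelope indices i < j the intersection is x = (a_i − a_j) / (j − i). Reading off the sorted break points: {1, 8}.
Verification: at each break x_0, at least two indices attain the minimum of min_i(a_i + i · x_0).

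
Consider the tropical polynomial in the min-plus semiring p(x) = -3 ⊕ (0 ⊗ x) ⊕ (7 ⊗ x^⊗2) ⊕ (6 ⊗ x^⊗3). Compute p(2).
p(2) = -3

A tropical monomial a ⊗ x^⊗i evaluates to a + i · x. Evaluating each term at x = 2:
  Term 0 contributes -3 + 0 · 2 = -3
  Term 1 contributes 0 + 1 · 2 = 2
  Term 2 contributes 7 + 2 · 2 = 11
  Term 3 contributes 6 + 3 · 2 = 12
p(2) = ⊕ of these = min[-3, 2, 11, 12] = -3.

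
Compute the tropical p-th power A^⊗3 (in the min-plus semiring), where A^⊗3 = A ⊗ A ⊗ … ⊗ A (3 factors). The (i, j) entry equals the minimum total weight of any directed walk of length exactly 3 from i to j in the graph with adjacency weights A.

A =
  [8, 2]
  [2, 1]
A^⊗3 =
  [5, 4]
  [4, 3]

Each entry (A^⊗3)_ij equals the minimum over all length-3 walks i = v_0 → v_1 → … → v_3 = j of Σ_t A[v_t][v_{t+1}]. For example, for (i, j) = (0, 1) we minimise over 4 possible intermediate vertex sequences; the minimum is 4, attained along the walk 0 → 1 → 1 → 1.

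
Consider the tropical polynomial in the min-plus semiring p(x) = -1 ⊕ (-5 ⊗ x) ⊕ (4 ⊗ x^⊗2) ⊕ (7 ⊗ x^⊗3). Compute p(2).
p(2) = -3

A tropical monomial a ⊗ x^⊗i evaluates to a + i · x. Evaluating each term at x = 2:
  Term 0 contributes -1 + 0 · 2 = -1
  Term 1 contributes -5 + 1 · 2 = -3
  Term 2 contributes 4 + 2 · 2 = 8
  Term 3 contributes 7 + 3 · 2 = 13
p(2) = ⊕ of these = min[-1, -3, 8, 13] = -3.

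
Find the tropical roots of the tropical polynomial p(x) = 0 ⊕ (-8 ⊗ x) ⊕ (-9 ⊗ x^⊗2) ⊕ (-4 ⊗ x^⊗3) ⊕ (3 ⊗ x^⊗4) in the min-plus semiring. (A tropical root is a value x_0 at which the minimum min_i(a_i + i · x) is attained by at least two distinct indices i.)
Roots: {-7, -5, 1, 8}

Each tropical root is a break point of the lower envelope of the lines y = a_i + i · x (there are 5 lines, with slopes 0, 1, ..., 4). Only the lines that attain the minimum somewhere contribute to roots; other lines are dominated. Here the surviving (envelope) indices are i = 4, i = 3, i = 2, i = 1, i = 0.
Intersections between consecutive envelope lines give the roots: for adjacent envelope indices i < j the intersection is x = (a_i − a_j) / (j − i). Reading off the sorted break points: {-7, -5, 1, 8}.
Verification: at each break x_0, at least two indices attain the minimum of min_i(a_i + i · x_0).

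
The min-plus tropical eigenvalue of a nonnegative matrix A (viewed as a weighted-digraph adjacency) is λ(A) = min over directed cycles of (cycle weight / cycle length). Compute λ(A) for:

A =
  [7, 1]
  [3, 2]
λ(A) = 2

Enumerate directed cycles and compute their means (weight / length). Sample:
  cycle 0 → 0: weight = 7, length = 1, mean = 7/1 ≈ 7.000
  cycle 1 → 1: weight = 2, length = 1, mean = 2/1 ≈ 2.000
  cycle 0 → 1 → 0: weight = 4, length = 2, mean = 4/2 ≈ 2.000
  cycle 1 → 0 → 1: weight = 4, length = 2, mean = 4/2 ≈ 2.000
Minimum mean = 2.000, attained e.g. along the cycle 1 → 1 with weight 2 and length 1. So λ(A) = 2/1 = 2.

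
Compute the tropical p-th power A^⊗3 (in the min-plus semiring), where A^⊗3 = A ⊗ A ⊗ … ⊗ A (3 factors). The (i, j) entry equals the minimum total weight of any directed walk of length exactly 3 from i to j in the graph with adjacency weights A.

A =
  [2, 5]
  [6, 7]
A^⊗3 =
  [6, 9]
  [10, 13]

Each entry (A^⊗3)_ij equals the minimum over all length-3 walks i = v_0 → v_1 → … → v_3 = j of Σ_t A[v_t][v_{t+1}]. For example, for (i, j) = (0, 1) we minimise over 4 possible intermediate vertex sequences; the minimum is 9, attained along the walk 0 → 0 → 0 → 1.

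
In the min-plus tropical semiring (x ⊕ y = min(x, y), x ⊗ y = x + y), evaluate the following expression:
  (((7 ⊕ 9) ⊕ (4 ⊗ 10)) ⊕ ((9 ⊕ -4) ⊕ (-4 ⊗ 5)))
(((7 ⊕ 9) ⊕ (4 ⊗ 10)) ⊕ ((9 ⊕ -4) ⊕ (-4 ⊗ 5))) = -4

Expand innermost to outermost. Recall ⊕ takes the minimum of its arguments and ⊗ takes their sum. Working out the expression (((7 ⊕ 9) ⊕ (4 ⊗ 10)) ⊕ ((9 ⊕ -4) ⊕ (-4 ⊗ 5))) gives -4.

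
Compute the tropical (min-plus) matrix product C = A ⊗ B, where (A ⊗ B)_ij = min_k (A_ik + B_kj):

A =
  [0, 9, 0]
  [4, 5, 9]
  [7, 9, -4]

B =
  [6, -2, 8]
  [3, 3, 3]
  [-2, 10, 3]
A ⊗ B =
  [-2, -2, 3]
  [7, 2, 8]
  [-6, 5, -1]

Apply the min-plus product entry-by-entry:
  C[0][0] = min over k of (A[0][0] + B[0][0] = 0 + 6 = 6, A[0][1] + B[1][0] = 9 + 3 = 12, A[0][2] + B[2][0] = 0 + -2 = -2) = -2 (attained at k = 2)
  C[0][1] = min over k of (A[0][0] + B[0][1] = 0 + -2 = -2, A[0][1] + B[1][1] = 9 + 3 = 12, A[0][2] + B[2][1] = 0 + 10 = 10) = -2 (attained at k = 0)
  C[0][2] = min over k of (A[0][0] + B[0][2] = 0 + 8 = 8, A[0][1] + B[1][2] = 9 + 3 = 12, A[0][2] + B[2][2] = 0 + 3 = 3) = 3 (attained at k = 2)
  C[1][0] = min over k of (A[1][0] + B[0][0] = 4 + 6 = 10, A[1][1] + B[1][0] = 5 + 3 = 8, A[1][2] + B[2][0] = 9 + -2 = 7) = 7 (attained at k = 2)
  C[1][1] = min over k of (A[1][0] + B[0][1] = 4 + -2 = 2, A[1][1] + B[1][1] = 5 + 3 = 8, A[1][2] + B[2][1] = 9 + 10 = 19) = 2 (attained at k = 0)
  C[1][2] = min over k of (A[1][0] + B[0][2] = 4 + 8 = 12, A[1][1] + B[1][2] = 5 + 3 = 8, A[1][2] + B[2][2] = 9 + 3 = 12) = 8 (attained at k = 1)
  C[2][0] = min over k of (A[2][0] + B[0][0] = 7 + 6 = 13, A[2][1] + B[1][0] = 9 + 3 = 12, A[2][2] + B[2][0] = -4 + -2 = -6) = -6 (attained at k = 2)
  C[2][1] = min over k of (A[2][0] + B[0][1] = 7 + -2 = 5, A[2][1] + B[1][1] = 9 + 3 = 12, A[2][2] + B[2][1] = -4 + 10 = 6) = 5 (attained at k = 0)
  C[2][2] = min over k of (A[2][0] + B[0][2] = 7 + 8 = 15, A[2][1] + B[1][2] = 9 + 3 = 12, A[2][2] + B[2][2] = -4 + 3 = -1) = -1 (attained at k = 2)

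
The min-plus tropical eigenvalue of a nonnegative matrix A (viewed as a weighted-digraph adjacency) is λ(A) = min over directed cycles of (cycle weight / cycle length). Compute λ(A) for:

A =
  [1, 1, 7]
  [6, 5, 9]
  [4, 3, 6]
λ(A) = 1

Enumerate directed cycles and compute their means (weight / length). Sample:
  cycle 0 → 0: weight = 1, length = 1, mean = 1/1 ≈ 1.000
  cycle 1 → 1: weight = 5, length = 1, mean = 5/1 ≈ 5.000
  cycle 2 → 2: weight = 6, length = 1, mean = 6/1 ≈ 6.000
  cycle 0 → 1 → 0: weight = 7, length = 2, mean = 7/2 ≈ 3.500
  cycle 0 → 2 → 0: weight = 11, length = 2, mean = 11/2 ≈ 5.500
  cycle 1 → 0 → 1: weight = 7, length = 2, mean = 7/2 ≈ 3.500
Minimum mean = 1.000, attained e.g. along the cycle 0 → 0 with weight 1 and length 1. So λ(A) = 1/1 = 1.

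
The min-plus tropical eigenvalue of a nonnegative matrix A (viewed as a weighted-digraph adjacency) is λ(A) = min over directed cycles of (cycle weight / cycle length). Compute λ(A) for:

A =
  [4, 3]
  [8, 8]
λ(A) = 4

Enumerate directed cycles and compute their means (weight / length). Sample:
  cycle 0 → 0: weight = 4, length = 1, mean = 4/1 ≈ 4.000
  cycle 1 → 1: weight = 8, length = 1, mean = 8/1 ≈ 8.000
  cycle 0 → 1 → 0: weight = 11, length = 2, mean = 11/2 ≈ 5.500
  cycle 1 → 0 → 1: weight = 11, length = 2, mean = 11/2 ≈ 5.500
Minimum mean = 4.000, attained e.g. along the cycle 0 → 0 with weight 4 and length 1. So λ(A) = 4/1 = 4.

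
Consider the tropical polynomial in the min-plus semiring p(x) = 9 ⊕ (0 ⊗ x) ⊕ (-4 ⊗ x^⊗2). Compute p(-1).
p(-1) = -6

A tropical monomial a ⊗ x^⊗i evaluates to a + i · x. Evaluating each term at x = -1:
  Term 0 contributes 9 + 0 · -1 = 9
  Term 1 contributes 0 + 1 · -1 = -1
  Term 2 contributes -4 + 2 · -1 = -6
p(-1) = ⊕ of these = min[9, -1, -6] = -6.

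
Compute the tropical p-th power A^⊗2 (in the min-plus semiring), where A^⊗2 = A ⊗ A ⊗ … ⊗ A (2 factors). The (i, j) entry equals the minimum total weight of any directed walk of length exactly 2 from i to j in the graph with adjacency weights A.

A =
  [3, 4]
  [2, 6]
A^⊗2 =
  [6, 7]
  [5, 6]

Each entry (A^⊗2)_ij equals the minimum over all length-2 walks i = v_0 → v_1 → … → v_2 = j of Σ_t A[v_t][v_{t+1}]. For example, for (i, j) = (0, 1) we minimise over 2 possible intermediate vertex sequences; the minimum is 7, attained along the walk 0 → 0 → 1.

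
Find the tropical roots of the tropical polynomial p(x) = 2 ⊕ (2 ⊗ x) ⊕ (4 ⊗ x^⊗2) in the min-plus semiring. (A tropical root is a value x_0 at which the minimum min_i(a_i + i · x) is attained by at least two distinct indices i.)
Roots: {-2, 0}

Each tropical root is a break point of the lower envelope of the lines y = a_i + i · x (there are 3 lines, with slopes 0, 1, ..., 2). Only the lines that attain the minimum somewhere contribute to roots; other lines are dominated. Here the surviving (envelope) indices are i = 2, i = 1, i = 0.
Intersections between consecutive envelope lines give the roots: for adjacent envelope indices i < j the intersection is x = (a_i − a_j) / (j − i). Reading off the sorted break points: {-2, 0}.
Verification: at each break x_0, at least two indices attain the minimum of min_i(a_i + i · x_0).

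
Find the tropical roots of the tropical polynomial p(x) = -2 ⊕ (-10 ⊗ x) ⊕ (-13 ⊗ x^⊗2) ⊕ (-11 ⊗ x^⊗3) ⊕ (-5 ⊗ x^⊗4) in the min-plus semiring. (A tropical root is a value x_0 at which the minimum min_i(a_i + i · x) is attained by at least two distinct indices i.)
Roots: {-6, -2, 3, 8}

Each tropical root is a break point of the lower envelope of the lines y = a_i + i · x (there are 5 lines, with slopes 0, 1, ..., 4). Only the lines that attain the minimum somewhere contribute to roots; other lines are dominated. Here the surviving (envelope) indices are i = 4, i = 3, i = 2, i = 1, i = 0.
Intersections between consecutive envelope lines give the roots: for adjacent envelope indices i < j the intersection is x = (a_i − a_j) / (j − i). Reading off the sorted break points: {-6, -2, 3, 8}.
Verification: at each break x_0, at least two indices attain the minimum of min_i(a_i + i · x_0).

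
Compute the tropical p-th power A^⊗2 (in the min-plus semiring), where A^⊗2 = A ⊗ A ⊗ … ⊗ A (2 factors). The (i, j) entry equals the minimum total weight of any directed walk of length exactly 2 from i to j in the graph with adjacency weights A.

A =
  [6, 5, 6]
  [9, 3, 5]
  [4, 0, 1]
A^⊗2 =
  [10, 6, 7]
  [9, 5, 6]
  [5, 1, 2]

Each entry (A^⊗2)_ij equals the minimum over all length-2 walks i = v_0 → v_1 → … → v_2 = j of Σ_t A[v_t][v_{t+1}]. For example, for (i, j) = (0, 2) we minimise over 3 possible intermediate vertex sequences; the minimum is 7, attained along the walk 0 → 2 → 2.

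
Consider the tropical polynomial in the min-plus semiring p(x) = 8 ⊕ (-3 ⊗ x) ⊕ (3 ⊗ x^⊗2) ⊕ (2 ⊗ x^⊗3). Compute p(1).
p(1) = -2

A tropical monomial a ⊗ x^⊗i evaluates to a + i · x. Evaluating each term at x = 1:
  Term 0 contributes 8 + 0 · 1 = 8
  Term 1 contributes -3 + 1 · 1 = -2
  Term 2 contributes 3 + 2 · 1 = 5
  Term 3 contributes 2 + 3 · 1 = 5
p(1) = ⊕ of these = min[8, -2, 5, 5] = -2.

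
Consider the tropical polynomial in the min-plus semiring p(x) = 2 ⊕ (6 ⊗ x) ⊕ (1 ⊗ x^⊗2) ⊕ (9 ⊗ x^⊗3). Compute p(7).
p(7) = 2

A tropical monomial a ⊗ x^⊗i evaluates to a + i · x. Evaluating each term at x = 7:
  Term 0 contributes 2 + 0 · 7 = 2
  Term 1 contributes 6 + 1 · 7 = 13
  Term 2 contributes 1 + 2 · 7 = 15
  Term 3 contributes 9 + 3 · 7 = 30
p(7) = ⊕ of these = min[2, 13, 15, 30] = 2.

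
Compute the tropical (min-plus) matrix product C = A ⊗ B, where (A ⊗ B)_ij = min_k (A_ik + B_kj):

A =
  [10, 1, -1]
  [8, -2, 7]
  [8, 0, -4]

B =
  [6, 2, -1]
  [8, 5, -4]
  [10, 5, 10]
A ⊗ B =
  [9, 4, -3]
  [6, 3, -6]
  [6, 1, -4]

Apply the min-plus product entry-by-entry:
  C[0][0] = min over k of (A[0][0] + B[0][0] = 10 + 6 = 16, A[0][1] + B[1][0] = 1 + 8 = 9, A[0][2] + B[2][0] = -1 + 10 = 9) = 9 (attained at k = 1)
  C[0][1] = min over k of (A[0][0] + B[0][1] = 10 + 2 = 12, A[0][1] + B[1][1] = 1 + 5 = 6, A[0][2] + B[2][1] = -1 + 5 = 4) = 4 (attained at k = 2)
  C[0][2] = min over k of (A[0][0] + B[0][2] = 10 + -1 = 9, A[0][1] + B[1][2] = 1 + -4 = -3, A[0][2] + B[2][2] = -1 + 10 = 9) = -3 (attained at k = 1)
  C[1][0] = min over k of (A[1][0] + B[0][0] = 8 + 6 = 14, A[1][1] + B[1][0] = -2 + 8 = 6, A[1][2] + B[2][0] = 7 + 10 = 17) = 6 (attained at k = 1)
  C[1][1] = min over k of (A[1][0] + B[0][1] = 8 + 2 = 10, A[1][1] + B[1][1] = -2 + 5 = 3, A[1][2] + B[2][1] = 7 + 5 = 12) = 3 (attained at k = 1)
  C[1][2] = min over k of (A[1][0] + B[0][2] = 8 + -1 = 7, A[1][1] + B[1][2] = -2 + -4 = -6, A[1][2] + B[2][2] = 7 + 10 = 17) = -6 (attained at k = 1)
  C[2][0] = min over k of (A[2][0] + B[0][0] = 8 + 6 = 14, A[2][1] + B[1][0] = 0 + 8 = 8, A[2][2] + B[2][0] = -4 + 10 = 6) = 6 (attained at k = 2)
  C[2][1] = min over k of (A[2][0] + B[0][1] = 8 + 2 = 10, A[2][1] + B[1][1] = 0 + 5 = 5, A[2][2] + B[2][1] = -4 + 5 = 1) = 1 (attained at k = 2)
  C[2][2] = min over k of (A[2][0] + B[0][2] = 8 + -1 = 7, A[2][1] + B[1][2] = 0 + -4 = -4, A[2][2] + B[2][2] = -4 + 10 = 6) = -4 (attained at k = 1)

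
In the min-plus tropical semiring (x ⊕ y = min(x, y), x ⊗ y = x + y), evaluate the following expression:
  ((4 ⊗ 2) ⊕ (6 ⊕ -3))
((4 ⊗ 2) ⊕ (6 ⊕ -3)) = -3

Expand innermost to outermost. Recall ⊕ takes the minimum of its arguments and ⊗ takes their sum. Working out the expression ((4 ⊗ 2) ⊕ (6 ⊕ -3)) gives -3.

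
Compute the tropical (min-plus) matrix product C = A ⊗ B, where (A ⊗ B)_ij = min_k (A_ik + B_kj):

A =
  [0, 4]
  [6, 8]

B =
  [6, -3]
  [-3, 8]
A ⊗ B =
  [1, -3]
  [5, 3]

Apply the min-plus product entry-by-entry:
  C[0][0] = min over k of (A[0][0] + B[0][0] = 0 + 6 = 6, A[0][1] + B[1][0] = 4 + -3 = 1) = 1 (attained at k = 1)
  C[0][1] = min over k of (A[0][0] + B[0][1] = 0 + -3 = -3, A[0][1] + B[1][1] = 4 + 8 = 12) = -3 (attained at k = 0)
  C[1][0] = min over k of (A[1][0] + B[0][0] = 6 + 6 = 12, A[1][1] + B[1][0] = 8 + -3 = 5) = 5 (attained at k = 1)
  C[1][1] = min over k of (A[1][0] + B[0][1] = 6 + -3 = 3, A[1][1] + B[1][1] = 8 + 8 = 16) = 3 (attained at k = 0)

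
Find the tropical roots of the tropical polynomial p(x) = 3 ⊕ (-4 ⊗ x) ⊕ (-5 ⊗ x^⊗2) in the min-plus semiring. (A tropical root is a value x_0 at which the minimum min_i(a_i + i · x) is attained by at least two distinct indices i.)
Roots: {1, 7}

Each tropical root is a break point of the lower envelope of the lines y = a_i + i · x (there are 3 lines, with slopes 0, 1, ..., 2). Only the lines that attain the minimum somewhere contribute to roots; other lines are dominated. Here the surviving (envelope) indices are i = 2, i = 1, i = 0.
Intersections between consecutive envelope lines give the roots: for adjacent envelope indices i < j the intersection is x = (a_i − a_j) / (j − i). Reading off the sorted break points: {1, 7}.
Verification: at each break x_0, at least two indices attain the minimum of min_i(a_i + i · x_0).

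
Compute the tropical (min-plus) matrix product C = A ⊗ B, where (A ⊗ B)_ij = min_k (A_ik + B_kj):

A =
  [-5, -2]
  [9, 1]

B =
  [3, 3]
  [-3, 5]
A ⊗ B =
  [-5, -2]
  [-2, 6]

Apply the min-plus product entry-by-entry:
  C[0][0] = min over k of (A[0][0] + B[0][0] = -5 + 3 = -2, A[0][1] + B[1][0] = -2 + -3 = -5) = -5 (attained at k = 1)
  C[0][1] = min over k of (A[0][0] + B[0][1] = -5 + 3 = -2, A[0][1] + B[1][1] = -2 + 5 = 3) = -2 (attained at k = 0)
  C[1][0] = min over k of (A[1][0] + B[0][0] = 9 + 3 = 12, A[1][1] + B[1][0] = 1 + -3 = -2) = -2 (attained at k = 1)
  C[1][1] = min over k of (A[1][0] + B[0][1] = 9 + 3 = 12, A[1][1] + B[1][1] = 1 + 5 = 6) = 6 (attained at k = 1)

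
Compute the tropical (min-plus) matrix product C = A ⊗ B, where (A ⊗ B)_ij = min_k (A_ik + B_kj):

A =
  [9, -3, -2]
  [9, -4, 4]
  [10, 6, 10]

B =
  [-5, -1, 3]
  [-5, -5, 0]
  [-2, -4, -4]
A ⊗ B =
  [-8, -8, -6]
  [-9, -9, -4]
  [1, 1, 6]

Apply the min-plus product entry-by-entry:
  C[0][0] = min over k of (A[0][0] + B[0][0] = 9 + -5 = 4, A[0][1] + B[1][0] = -3 + -5 = -8, A[0][2] + B[2][0] = -2 + -2 = -4) = -8 (attained at k = 1)
  C[0][1] = min over k of (A[0][0] + B[0][1] = 9 + -1 = 8, A[0][1] + B[1][1] = -3 + -5 = -8, A[0][2] + B[2][1] = -2 + -4 = -6) = -8 (attained at k = 1)
  C[0][2] = min over k of (A[0][0] + B[0][2] = 9 + 3 = 12, A[0][1] + B[1][2] = -3 + 0 = -3, A[0][2] + B[2][2] = -2 + -4 = -6) = -6 (attained at k = 2)
  C[1][0] = min over k of (A[1][0] + B[0][0] = 9 + -5 = 4, A[1][1] + B[1][0] = -4 + -5 = -9, A[1][2] + B[2][0] = 4 + -2 = 2) = -9 (attained at k = 1)
  C[1][1] = min over k of (A[1][0] + B[0][1] = 9 + -1 = 8, A[1][1] + B[1][1] = -4 + -5 = -9, A[1][2] + B[2][1] = 4 + -4 = 0) = -9 (attained at k = 1)
  C[1][2] = min over k of (A[1][0] + B[0][2] = 9 + 3 = 12, A[1][1] + B[1][2] = -4 + 0 = -4, A[1][2] + B[2][2] = 4 + -4 = 0) = -4 (attained at k = 1)
  C[2][0] = min over k of (A[2][0] + B[0][0] = 10 + -5 = 5, A[2][1] + B[1][0] = 6 + -5 = 1, A[2][2] + B[2][0] = 10 + -2 = 8) = 1 (attained at k = 1)
  C[2][1] = min over k of (A[2][0] + B[0][1] = 10 + -1 = 9, A[2][1] + B[1][1] = 6 + -5 = 1, A[2][2] + B[2][1] = 10 + -4 = 6) = 1 (attained at k = 1)
  C[2][2] = min over k of (A[2][0] + B[0][2] = 10 + 3 = 13, A[2][1] + B[1][2] = 6 + 0 = 6, A[2][2] + B[2][2] = 10 + -4 = 6) = 6 (attained at k = 1)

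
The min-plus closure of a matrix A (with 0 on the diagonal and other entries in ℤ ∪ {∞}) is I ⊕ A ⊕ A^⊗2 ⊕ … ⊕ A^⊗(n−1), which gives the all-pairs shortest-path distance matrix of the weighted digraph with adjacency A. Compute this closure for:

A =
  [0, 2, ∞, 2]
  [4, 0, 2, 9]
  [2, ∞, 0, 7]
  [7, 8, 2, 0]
Closure =
  [0, 2, 4, 2]
  [4, 0, 2, 6]
  [2, 4, 0, 4]
  [4, 6, 2, 0]

This is the Floyd-Warshall all-pairs shortest-path computation. For each intermediate vertex k = 0, 1, …, 3, update dist[i][j] ← min(dist[i][j], dist[i][k] + dist[k][j]). The final matrix gives, for each (i, j), the minimum total weight of any directed path from i to j (possibly empty when i = j).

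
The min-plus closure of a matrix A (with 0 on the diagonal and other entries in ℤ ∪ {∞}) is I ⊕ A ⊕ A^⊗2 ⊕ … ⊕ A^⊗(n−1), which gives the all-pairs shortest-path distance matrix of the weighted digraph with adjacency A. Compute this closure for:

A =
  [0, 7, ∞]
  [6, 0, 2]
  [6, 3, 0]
Closure =
  [0, 7, 9]
  [6, 0, 2]
  [6, 3, 0]

This is the Floyd-Warshall all-pairs shortest-path computation. For each intermediate vertex k = 0, 1, …, 2, update dist[i][j] ← min(dist[i][j], dist[i][k] + dist[k][j]). The final matrix gives, for each (i, j), the minimum total weight of any directed path from i to j (possibly empty when i = j).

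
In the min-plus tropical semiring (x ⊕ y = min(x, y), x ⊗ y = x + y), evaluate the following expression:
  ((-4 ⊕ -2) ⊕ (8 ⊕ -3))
((-4 ⊕ -2) ⊕ (8 ⊕ -3)) = -4

Expand innermost to outermost. Recall ⊕ takes the minimum of its arguments and ⊗ takes their sum. Working out the expression ((-4 ⊕ -2) ⊕ (8 ⊕ -3)) gives -4.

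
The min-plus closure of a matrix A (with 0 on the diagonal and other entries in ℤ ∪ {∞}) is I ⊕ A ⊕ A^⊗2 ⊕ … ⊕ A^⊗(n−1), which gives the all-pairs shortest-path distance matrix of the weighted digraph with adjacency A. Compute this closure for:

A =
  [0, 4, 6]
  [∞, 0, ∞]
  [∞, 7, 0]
Closure =
  [0, 4, 6]
  [∞, 0, ∞]
  [∞, 7, 0]

This is the Floyd-Warshall all-pairs shortest-path computation. For each intermediate vertex k = 0, 1, …, 2, update dist[i][j] ← min(dist[i][j], dist[i][k] + dist[k][j]). The final matrix gives, for each (i, j), the minimum total weight of any directed path from i to j (possibly empty when i = j).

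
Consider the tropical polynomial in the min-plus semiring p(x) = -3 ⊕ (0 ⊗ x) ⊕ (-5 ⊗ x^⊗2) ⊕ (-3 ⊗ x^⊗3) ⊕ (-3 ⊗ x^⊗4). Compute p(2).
p(2) = -3

A tropical monomial a ⊗ x^⊗i evaluates to a + i · x. Evaluating each term at x = 2:
  Term 0 contributes -3 + 0 · 2 = -3
  Term 1 contributes 0 + 1 · 2 = 2
  Term 2 contributes -5 + 2 · 2 = -1
  Term 3 contributes -3 + 3 · 2 = 3
  Term 4 contributes -3 + 4 · 2 = 5
p(2) = ⊕ of these = min[-3, 2, -1, 3, 5] = -3.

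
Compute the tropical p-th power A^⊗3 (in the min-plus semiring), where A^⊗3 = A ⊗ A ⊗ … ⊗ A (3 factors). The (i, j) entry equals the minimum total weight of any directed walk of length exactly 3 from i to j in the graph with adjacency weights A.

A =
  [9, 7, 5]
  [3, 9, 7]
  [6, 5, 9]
A^⊗3 =
  [13, 17, 15]
  [13, 13, 17]
  [16, 15, 13]

Each entry (A^⊗3)_ij equals the minimum over all length-3 walks i = v_0 → v_1 → … → v_3 = j of Σ_t A[v_t][v_{t+1}]. For example, for (i, j) = (0, 2) we minimise over 9 possible intermediate vertex sequences; the minimum is 15, attained along the walk 0 → 1 → 0 → 2.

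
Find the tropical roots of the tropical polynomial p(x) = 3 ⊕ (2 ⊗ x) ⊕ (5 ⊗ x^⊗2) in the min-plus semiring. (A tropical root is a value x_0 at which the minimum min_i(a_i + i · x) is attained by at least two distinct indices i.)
Roots: {-3, 1}

Each tropical root is a break point of the lower envelope of the lines y = a_i + i · x (there are 3 lines, with slopes 0, 1, ..., 2). Only the lines that attain the minimum somewhere contribute to roots; other lines are dominated. Here the surviving (envelope) indices are i = 2, i = 1, i = 0.
Intersections between consecutive envelope lines give the roots: for adjacent envelope indices i < j the intersection is x = (a_i − a_j) / (j − i). Reading off the sorted break points: {-3, 1}.
Verification: at each break x_0, at least two indices attain the minimum of min_i(a_i + i · x_0).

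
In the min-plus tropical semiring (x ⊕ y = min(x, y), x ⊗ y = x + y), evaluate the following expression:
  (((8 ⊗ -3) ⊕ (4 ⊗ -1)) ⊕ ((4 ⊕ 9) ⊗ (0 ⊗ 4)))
(((8 ⊗ -3) ⊕ (4 ⊗ -1)) ⊕ ((4 ⊕ 9) ⊗ (0 ⊗ 4))) = 3

Expand innermost to outermost. Recall ⊕ takes the minimum of its arguments and ⊗ takes their sum. Working out the expression (((8 ⊗ -3) ⊕ (4 ⊗ -1)) ⊕ ((4 ⊕ 9) ⊗ (0 ⊗ 4))) gives 3.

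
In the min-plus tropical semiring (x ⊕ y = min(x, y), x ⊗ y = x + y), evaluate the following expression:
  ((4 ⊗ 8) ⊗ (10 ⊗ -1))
((4 ⊗ 8) ⊗ (10 ⊗ -1)) = 21

Expand innermost to outermost. Recall ⊕ takes the minimum of its arguments and ⊗ takes their sum. Working out the expression ((4 ⊗ 8) ⊗ (10 ⊗ -1)) gives 21.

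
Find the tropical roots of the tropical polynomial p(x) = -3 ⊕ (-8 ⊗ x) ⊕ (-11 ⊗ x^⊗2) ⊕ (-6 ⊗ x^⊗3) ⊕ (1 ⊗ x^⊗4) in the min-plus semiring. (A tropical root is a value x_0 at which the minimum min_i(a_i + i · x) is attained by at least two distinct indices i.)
Roots: {-7, -5, 3, 5}

Each tropical root is a break point of the lower envelope of the lines y = a_i + i · x (there are 5 lines, with slopes 0, 1, ..., 4). Only the lines that attain the minimum somewhere contribute to roots; other lines are dominated. Here the surviving (envelope) indices are i = 4, i = 3, i = 2, i = 1, i = 0.
Intersections between consecutive envelope lines give the roots: for adjacent envelope indices i < j the intersection is x = (a_i − a_j) / (j − i). Reading off the sorted break points: {-7, -5, 3, 5}.
Verification: at each break x_0, at least two indices attain the minimum of min_i(a_i + i · x_0).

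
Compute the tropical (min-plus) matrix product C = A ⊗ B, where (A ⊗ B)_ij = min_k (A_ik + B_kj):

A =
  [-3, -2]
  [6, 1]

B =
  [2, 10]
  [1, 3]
A ⊗ B =
  [-1, 1]
  [2, 4]

Apply the min-plus product entry-by-entry:
  C[0][0] = min over k of (A[0][0] + B[0][0] = -3 + 2 = -1, A[0][1] + B[1][0] = -2 + 1 = -1) = -1 (attained at k = 0)
  C[0][1] = min over k of (A[0][0] + B[0][1] = -3 + 10 = 7, A[0][1] + B[1][1] = -2 + 3 = 1) = 1 (attained at k = 1)
  C[1][0] = min over k of (A[1][0] + B[0][0] = 6 + 2 = 8, A[1][1] + B[1][0] = 1 + 1 = 2) = 2 (attained at k = 1)
  C[1][1] = min over k of (A[1][0] + B[0][1] = 6 + 10 = 16, A[1][1] + B[1][1] = 1 + 3 = 4) = 4 (attained at k = 1)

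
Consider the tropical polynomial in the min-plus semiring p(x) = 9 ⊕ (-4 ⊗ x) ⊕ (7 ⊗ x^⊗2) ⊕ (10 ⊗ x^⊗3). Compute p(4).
p(4) = 0

A tropical monomial a ⊗ x^⊗i evaluates to a + i · x. Evaluating each term at x = 4:
  Term 0 contributes 9 + 0 · 4 = 9
  Term 1 contributes -4 + 1 · 4 = 0
  Term 2 contributes 7 + 2 · 4 = 15
  Term 3 contributes 10 + 3 · 4 = 22
p(4) = ⊕ of these = min[9, 0, 15, 22] = 0.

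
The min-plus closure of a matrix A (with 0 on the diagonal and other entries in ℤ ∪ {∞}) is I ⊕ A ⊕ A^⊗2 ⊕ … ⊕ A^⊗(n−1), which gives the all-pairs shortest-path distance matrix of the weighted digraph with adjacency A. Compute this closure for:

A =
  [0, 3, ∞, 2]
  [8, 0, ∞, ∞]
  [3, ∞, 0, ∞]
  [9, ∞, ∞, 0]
Closure =
  [0, 3, ∞, 2]
  [8, 0, ∞, 10]
  [3, 6, 0, 5]
  [9, 12, ∞, 0]

This is the Floyd-Warshall all-pairs shortest-path computation. For each intermediate vertex k = 0, 1, …, 3, update dist[i][j] ← min(dist[i][j], dist[i][k] + dist[k][j]). The final matrix gives, for each (i, j), the minimum total weight of any directed path from i to j (possibly empty when i = j).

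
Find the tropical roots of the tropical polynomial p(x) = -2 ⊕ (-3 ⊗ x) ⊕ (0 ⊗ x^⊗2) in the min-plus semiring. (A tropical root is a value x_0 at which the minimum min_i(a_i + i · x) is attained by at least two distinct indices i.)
Roots: {-3, 1}

Each tropical root is a break point of the lower envelope of the lines y = a_i + i · x (there are 3 lines, with slopes 0, 1, ..., 2). Only the lines that attain the minimum somewhere contribute to roots; other lines are dominated. Here the surviving (envelope) indices are i = 2, i = 1, i = 0.
Intersections between consecutive envelope lines give the roots: for adjacent envelope indices i < j the intersection is x = (a_i − a_j) / (j − i). Reading off the sorted break points: {-3, 1}.
Verification: at each break x_0, at least two indices attain the minimum of min_i(a_i + i · x_0).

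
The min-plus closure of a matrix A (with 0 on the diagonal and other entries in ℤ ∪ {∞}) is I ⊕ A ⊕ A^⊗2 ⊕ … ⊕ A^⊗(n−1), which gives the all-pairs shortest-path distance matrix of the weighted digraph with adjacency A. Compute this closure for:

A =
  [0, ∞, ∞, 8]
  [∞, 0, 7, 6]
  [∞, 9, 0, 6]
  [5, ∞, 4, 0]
Closure =
  [0, 21, 12, 8]
  [11, 0, 7, 6]
  [11, 9, 0, 6]
  [5, 13, 4, 0]

This is the Floyd-Warshall all-pairs shortest-path computation. For each intermediate vertex k = 0, 1, …, 3, update dist[i][j] ← min(dist[i][j], dist[i][k] + dist[k][j]). The final matrix gives, for each (i, j), the minimum total weight of any directed path from i to j (possibly empty when i = j).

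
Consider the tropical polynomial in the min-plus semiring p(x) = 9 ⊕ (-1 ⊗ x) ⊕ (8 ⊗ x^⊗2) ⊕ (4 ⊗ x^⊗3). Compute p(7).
p(7) = 6

A tropical monomial a ⊗ x^⊗i evaluates to a + i · x. Evaluating each term at x = 7:
  Term 0 contributes 9 + 0 · 7 = 9
  Term 1 contributes -1 + 1 · 7 = 6
  Term 2 contributes 8 + 2 · 7 = 22
  Term 3 contributes 4 + 3 · 7 = 25
p(7) = ⊕ of these = min[9, 6, 22, 25] = 6.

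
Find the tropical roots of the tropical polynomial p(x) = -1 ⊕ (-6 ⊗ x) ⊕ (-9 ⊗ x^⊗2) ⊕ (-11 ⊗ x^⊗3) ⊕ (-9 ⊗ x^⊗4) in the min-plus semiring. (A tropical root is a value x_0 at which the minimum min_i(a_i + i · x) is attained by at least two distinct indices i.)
Roots: {-2, 2, 3, 5}

Each tropical root is a break point of the lower envelope of the lines y = a_i + i · x (there are 5 lines, with slopes 0, 1, ..., 4). Only the lines that attain the minimum somewhere contribute to roots; other lines are dominated. Here the surviving (envelope) indices are i = 4, i = 3, i = 2, i = 1, i = 0.
Intersections between consecutive envelope lines give the roots: for adjacent envelope indices i < j the intersection is x = (a_i − a_j) / (j − i). Reading off the sorted break points: {-2, 2, 3, 5}.
Verification: at each break x_0, at least two indices attain the minimum of min_i(a_i + i · x_0).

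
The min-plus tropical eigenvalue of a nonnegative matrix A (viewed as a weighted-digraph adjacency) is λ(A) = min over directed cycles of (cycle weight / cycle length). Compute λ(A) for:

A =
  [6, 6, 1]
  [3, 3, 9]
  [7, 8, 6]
λ(A) = 3

Enumerate directed cycles and compute their means (weight / length). Sample:
  cycle 0 → 0: weight = 6, length = 1, mean = 6/1 ≈ 6.000
  cycle 1 → 1: weight = 3, length = 1, mean = 3/1 ≈ 3.000
  cycle 2 → 2: weight = 6, length = 1, mean = 6/1 ≈ 6.000
  cycle 0 → 1 → 0: weight = 9, length = 2, mean = 9/2 ≈ 4.500
  cycle 0 → 2 → 0: weight = 8, length = 2, mean = 8/2 ≈ 4.000
  cycle 1 → 0 → 1: weight = 9, length = 2, mean = 9/2 ≈ 4.500
Minimum mean = 3.000, attained e.g. along the cycle 1 → 1 with weight 3 and length 1. So λ(A) = 3/1 = 3.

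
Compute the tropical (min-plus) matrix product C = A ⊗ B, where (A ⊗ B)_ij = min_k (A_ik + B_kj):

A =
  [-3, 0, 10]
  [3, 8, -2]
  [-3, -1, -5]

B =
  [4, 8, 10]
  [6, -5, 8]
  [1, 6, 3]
A ⊗ B =
  [1, -5, 7]
  [-1, 3, 1]
  [-4, -6, -2]

Apply the min-plus product entry-by-entry:
  C[0][0] = min over k of (A[0][0] + B[0][0] = -3 + 4 = 1, A[0][1] + B[1][0] = 0 + 6 = 6, A[0][2] + B[2][0] = 10 + 1 = 11) = 1 (attained at k = 0)
  C[0][1] = min over k of (A[0][0] + B[0][1] = -3 + 8 = 5, A[0][1] + B[1][1] = 0 + -5 = -5, A[0][2] + B[2][1] = 10 + 6 = 16) = -5 (attained at k = 1)
  C[0][2] = min over k of (A[0][0] + B[0][2] = -3 + 10 = 7, A[0][1] + B[1][2] = 0 + 8 = 8, A[0][2] + B[2][2] = 10 + 3 = 13) = 7 (attained at k = 0)
  C[1][0] = min over k of (A[1][0] + B[0][0] = 3 + 4 = 7, A[1][1] + B[1][0] = 8 + 6 = 14, A[1][2] + B[2][0] = -2 + 1 = -1) = -1 (attained at k = 2)
  C[1][1] = min over k of (A[1][0] + B[0][1] = 3 + 8 = 11, A[1][1] + B[1][1] = 8 + -5 = 3, A[1][2] + B[2][1] = -2 + 6 = 4) = 3 (attained at k = 1)
  C[1][2] = min over k of (A[1][0] + B[0][2] = 3 + 10 = 13, A[1][1] + B[1][2] = 8 + 8 = 16, A[1][2] + B[2][2] = -2 + 3 = 1) = 1 (attained at k = 2)
  C[2][0] = min over k of (A[2][0] + B[0][0] = -3 + 4 = 1, A[2][1] + B[1][0] = -1 + 6 = 5, A[2][2] + B[2][0] = -5 + 1 = -4) = -4 (attained at k = 2)
  C[2][1] = min over k of (A[2][0] + B[0][1] = -3 + 8 = 5, A[2][1] + B[1][1] = -1 + -5 = -6, A[2][2] + B[2][1] = -5 + 6 = 1) = -6 (attained at k = 1)
  C[2][2] = min over k of (A[2][0] + B[0][2] = -3 + 10 = 7, A[2][1] + B[1][2] = -1 + 8 = 7, A[2][2] + B[2][2] = -5 + 3 = -2) = -2 (attained at k = 2)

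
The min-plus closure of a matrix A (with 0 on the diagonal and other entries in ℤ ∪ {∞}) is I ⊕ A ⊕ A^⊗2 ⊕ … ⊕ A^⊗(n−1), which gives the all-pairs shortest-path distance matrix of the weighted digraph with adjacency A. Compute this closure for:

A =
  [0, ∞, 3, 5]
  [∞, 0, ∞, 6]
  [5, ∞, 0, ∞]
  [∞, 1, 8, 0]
Closure =
  [0, 6, 3, 5]
  [19, 0, 14, 6]
  [5, 11, 0, 10]
  [13, 1, 8, 0]

This is the Floyd-Warshall all-pairs shortest-path computation. For each intermediate vertex k = 0, 1, …, 3, update dist[i][j] ← min(dist[i][j], dist[i][k] + dist[k][j]). The final matrix gives, for each (i, j), the minimum total weight of any directed path from i to j (possibly empty when i = j).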